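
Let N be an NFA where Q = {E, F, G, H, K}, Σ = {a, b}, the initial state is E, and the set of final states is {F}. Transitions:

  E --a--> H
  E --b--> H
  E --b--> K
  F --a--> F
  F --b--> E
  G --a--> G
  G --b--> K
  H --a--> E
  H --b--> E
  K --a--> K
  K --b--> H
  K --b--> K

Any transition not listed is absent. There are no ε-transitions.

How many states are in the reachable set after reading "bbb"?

Start in {E}.
Read 'b': {E} → {H, K}.
Read 'b': {H, K} → {E, H, K}.
Read 'b': {E, H, K} → {E, H, K}.
That set has 3 states.

3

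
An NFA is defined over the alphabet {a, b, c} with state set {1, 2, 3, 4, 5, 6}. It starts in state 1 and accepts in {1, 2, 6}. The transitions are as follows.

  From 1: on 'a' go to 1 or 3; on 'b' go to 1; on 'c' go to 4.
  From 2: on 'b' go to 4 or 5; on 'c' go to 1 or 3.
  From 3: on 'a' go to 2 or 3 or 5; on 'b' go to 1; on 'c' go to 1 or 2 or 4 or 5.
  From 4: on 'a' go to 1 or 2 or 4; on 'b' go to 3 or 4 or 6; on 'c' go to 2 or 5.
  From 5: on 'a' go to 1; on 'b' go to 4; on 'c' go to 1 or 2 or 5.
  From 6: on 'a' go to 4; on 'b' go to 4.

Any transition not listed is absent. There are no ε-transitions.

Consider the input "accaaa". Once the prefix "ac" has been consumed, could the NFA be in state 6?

No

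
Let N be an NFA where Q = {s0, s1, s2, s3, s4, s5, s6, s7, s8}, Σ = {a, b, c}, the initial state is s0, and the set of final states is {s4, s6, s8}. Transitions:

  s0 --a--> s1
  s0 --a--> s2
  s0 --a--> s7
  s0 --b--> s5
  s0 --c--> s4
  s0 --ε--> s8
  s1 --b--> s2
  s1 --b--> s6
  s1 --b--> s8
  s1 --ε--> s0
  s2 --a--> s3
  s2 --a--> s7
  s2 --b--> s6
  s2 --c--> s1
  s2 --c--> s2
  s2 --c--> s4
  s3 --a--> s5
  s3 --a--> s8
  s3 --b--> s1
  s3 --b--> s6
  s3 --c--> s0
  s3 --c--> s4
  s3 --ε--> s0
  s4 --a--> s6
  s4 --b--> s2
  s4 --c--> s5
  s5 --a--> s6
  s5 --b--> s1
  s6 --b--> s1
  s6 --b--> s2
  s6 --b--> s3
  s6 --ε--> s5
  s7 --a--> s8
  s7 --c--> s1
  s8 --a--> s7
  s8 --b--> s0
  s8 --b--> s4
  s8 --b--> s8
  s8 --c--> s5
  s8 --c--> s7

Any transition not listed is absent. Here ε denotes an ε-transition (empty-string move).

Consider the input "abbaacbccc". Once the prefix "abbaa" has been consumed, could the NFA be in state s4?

Start: ε-closure({s0}) = {s0, s8}.
Read 'a': {s0, s8} → {s0, s1, s2, s7, s8}.
Read 'b': {s0, s1, s2, s7, s8} → {s0, s2, s4, s5, s6, s8}.
Read 'b': {s0, s2, s4, s5, s6, s8} → {s0, s1, s2, s3, s4, s5, s6, s8}.
Read 'a': {s0, s1, s2, s3, s4, s5, s6, s8} → {s0, s1, s2, s3, s5, s6, s7, s8}.
Read 'a': {s0, s1, s2, s3, s5, s6, s7, s8} → {s0, s1, s2, s3, s5, s6, s7, s8}.
State s4 is not in {s0, s1, s2, s3, s5, s6, s7, s8}.

No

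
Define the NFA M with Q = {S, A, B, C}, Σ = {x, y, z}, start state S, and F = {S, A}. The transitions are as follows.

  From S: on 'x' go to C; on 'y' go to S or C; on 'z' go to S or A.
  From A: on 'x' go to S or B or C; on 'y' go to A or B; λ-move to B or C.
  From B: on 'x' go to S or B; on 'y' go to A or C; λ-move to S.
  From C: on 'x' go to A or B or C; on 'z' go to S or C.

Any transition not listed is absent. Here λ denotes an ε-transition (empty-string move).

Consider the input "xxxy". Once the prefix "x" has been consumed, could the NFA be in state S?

Start in {S}.
Read 'x': {S} → {C}.
State S is not in {C}.

No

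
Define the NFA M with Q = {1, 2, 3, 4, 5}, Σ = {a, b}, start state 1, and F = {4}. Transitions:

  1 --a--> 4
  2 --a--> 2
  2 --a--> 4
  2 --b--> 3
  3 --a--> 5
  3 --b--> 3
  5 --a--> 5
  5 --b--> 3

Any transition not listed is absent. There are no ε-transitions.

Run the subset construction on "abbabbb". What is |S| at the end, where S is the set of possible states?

Start in {1}.
Read 'a': {1} → {4}.
Read 'b': {4} → ∅.
The set is empty and remains empty for the remaining 5 symbols.
That set has 0 states.

0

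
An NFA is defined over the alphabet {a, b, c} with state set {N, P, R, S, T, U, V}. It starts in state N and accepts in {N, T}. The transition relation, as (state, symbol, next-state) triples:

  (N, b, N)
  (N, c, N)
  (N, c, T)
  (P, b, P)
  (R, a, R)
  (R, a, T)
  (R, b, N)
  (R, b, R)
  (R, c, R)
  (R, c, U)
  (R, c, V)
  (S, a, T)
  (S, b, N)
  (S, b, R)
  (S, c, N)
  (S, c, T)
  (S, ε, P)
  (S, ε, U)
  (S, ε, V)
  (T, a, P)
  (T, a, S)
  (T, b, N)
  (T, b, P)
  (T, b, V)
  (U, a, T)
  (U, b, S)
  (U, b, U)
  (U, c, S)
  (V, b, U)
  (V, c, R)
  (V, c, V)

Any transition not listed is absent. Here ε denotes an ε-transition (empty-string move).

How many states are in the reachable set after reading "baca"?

0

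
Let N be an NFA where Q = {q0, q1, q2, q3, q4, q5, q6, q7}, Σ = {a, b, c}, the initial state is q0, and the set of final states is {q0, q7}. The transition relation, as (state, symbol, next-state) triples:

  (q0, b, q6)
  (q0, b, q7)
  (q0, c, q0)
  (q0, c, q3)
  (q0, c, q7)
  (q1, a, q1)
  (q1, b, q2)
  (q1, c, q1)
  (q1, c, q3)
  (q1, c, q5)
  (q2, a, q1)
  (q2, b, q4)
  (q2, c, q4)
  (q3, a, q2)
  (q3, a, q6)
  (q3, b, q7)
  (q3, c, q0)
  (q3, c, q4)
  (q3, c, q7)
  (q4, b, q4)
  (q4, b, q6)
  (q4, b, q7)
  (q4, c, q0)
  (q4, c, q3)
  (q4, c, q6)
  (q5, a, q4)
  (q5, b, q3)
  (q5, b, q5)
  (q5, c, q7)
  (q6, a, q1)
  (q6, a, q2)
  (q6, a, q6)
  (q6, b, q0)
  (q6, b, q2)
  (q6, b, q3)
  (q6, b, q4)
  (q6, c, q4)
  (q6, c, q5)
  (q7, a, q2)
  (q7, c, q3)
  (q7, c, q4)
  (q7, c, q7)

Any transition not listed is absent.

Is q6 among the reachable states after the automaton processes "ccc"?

Start in {q0}.
Read 'c': q0→{q0, q3, q7}; now {q0, q3, q7}.
Read 'c': q0→{q0, q3, q7}, q3→{q0, q4, q7}, q7→{q3, q4, q7}; now {q0, q3, q4, q7}.
Read 'c': q0→{q0, q3, q7}, q3→{q0, q4, q7}, q4→{q0, q3, q6}, q7→{q3, q4, q7}; now {q0, q3, q4, q6, q7}.
State q6 is in {q0, q3, q4, q6, q7}.

Yes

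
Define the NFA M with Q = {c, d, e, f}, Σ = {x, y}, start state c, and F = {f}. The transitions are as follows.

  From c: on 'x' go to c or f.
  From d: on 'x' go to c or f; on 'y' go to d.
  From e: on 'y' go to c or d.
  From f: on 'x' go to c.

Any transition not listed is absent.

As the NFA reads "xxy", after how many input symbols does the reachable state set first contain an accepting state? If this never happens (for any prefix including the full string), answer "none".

Start in {c}.
Read 'x': {c} → {c, f}.
None of the earlier sets intersect F, but {c, f} does.

1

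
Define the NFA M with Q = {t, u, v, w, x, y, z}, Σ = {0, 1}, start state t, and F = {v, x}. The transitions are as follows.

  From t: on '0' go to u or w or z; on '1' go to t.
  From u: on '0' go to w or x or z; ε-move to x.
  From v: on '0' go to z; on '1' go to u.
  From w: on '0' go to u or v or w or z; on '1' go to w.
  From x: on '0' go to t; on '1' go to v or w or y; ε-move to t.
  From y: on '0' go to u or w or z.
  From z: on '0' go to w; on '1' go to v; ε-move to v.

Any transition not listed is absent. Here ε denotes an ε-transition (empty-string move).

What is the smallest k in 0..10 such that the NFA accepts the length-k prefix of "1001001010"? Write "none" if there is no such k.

Start in {t}.
Read '1': t→{t}; now {t}.
Read '0': t→{u, w, z}; union {u, w, z}; ε-closure = {t, u, v, w, x, z}.
None of the earlier sets intersect F, but {t, u, v, w, x, z} does.

2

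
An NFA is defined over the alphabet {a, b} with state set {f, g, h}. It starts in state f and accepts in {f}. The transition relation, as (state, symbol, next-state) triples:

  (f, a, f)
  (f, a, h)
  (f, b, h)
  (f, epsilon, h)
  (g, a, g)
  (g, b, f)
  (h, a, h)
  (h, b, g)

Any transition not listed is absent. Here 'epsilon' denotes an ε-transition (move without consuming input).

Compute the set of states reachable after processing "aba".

{g, h}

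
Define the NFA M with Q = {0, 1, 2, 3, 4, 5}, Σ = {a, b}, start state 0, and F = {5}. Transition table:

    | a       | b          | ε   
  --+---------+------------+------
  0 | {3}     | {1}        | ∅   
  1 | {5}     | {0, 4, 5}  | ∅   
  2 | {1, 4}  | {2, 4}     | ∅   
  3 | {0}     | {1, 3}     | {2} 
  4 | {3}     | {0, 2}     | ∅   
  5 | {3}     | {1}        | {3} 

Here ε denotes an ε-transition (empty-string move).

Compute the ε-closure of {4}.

Begin with {4}.
No ε-moves leave this set, so the closure equals the set itself.

{4}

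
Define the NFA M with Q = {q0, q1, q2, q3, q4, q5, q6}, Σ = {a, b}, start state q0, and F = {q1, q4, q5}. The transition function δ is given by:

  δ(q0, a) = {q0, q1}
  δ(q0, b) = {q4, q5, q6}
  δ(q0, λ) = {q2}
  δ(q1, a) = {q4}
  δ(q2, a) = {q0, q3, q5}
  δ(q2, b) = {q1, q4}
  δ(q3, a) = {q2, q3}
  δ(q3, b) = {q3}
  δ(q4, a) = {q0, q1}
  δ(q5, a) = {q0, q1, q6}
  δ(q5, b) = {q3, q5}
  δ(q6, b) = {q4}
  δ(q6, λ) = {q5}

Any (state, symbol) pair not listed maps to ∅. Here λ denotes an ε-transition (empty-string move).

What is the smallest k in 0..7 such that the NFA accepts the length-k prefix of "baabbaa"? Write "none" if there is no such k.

Start: ε-closure({q0}) = {q0, q2}.
Read 'b': q0→{q4, q5, q6}, q2→{q1, q4}; now {q1, q4, q5, q6}.
None of the earlier sets intersect F, but {q1, q4, q5, q6} does.

1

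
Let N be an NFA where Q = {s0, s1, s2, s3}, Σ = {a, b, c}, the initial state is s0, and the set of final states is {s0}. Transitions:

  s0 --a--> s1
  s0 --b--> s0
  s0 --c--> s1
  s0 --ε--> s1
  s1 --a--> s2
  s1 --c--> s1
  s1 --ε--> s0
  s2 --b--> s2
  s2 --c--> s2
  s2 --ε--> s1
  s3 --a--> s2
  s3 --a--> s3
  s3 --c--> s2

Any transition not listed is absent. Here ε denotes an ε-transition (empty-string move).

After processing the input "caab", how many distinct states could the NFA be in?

3

Start: ε-closure({s0}) = {s0, s1}.
Read 'c': {s0, s1} → {s0, s1}.
Read 'a': {s0, s1} → {s0, s1, s2}.
Read 'a': {s0, s1, s2} → {s0, s1, s2}.
Read 'b': {s0, s1, s2} → {s0, s1, s2}.
That set has 3 states.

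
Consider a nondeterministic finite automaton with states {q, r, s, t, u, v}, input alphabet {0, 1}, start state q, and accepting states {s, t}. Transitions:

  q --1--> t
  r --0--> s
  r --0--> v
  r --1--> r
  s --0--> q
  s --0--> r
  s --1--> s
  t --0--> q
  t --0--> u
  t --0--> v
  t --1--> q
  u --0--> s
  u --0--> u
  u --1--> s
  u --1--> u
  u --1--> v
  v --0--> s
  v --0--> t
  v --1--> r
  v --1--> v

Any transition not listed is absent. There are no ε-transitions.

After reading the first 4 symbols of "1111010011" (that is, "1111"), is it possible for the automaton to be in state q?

Start in {q}.
Read '1': {q} → {t}.
Read '1': {t} → {q}.
Read '1': {q} → {t}.
Read '1': {t} → {q}.
State q is in {q}.

Yes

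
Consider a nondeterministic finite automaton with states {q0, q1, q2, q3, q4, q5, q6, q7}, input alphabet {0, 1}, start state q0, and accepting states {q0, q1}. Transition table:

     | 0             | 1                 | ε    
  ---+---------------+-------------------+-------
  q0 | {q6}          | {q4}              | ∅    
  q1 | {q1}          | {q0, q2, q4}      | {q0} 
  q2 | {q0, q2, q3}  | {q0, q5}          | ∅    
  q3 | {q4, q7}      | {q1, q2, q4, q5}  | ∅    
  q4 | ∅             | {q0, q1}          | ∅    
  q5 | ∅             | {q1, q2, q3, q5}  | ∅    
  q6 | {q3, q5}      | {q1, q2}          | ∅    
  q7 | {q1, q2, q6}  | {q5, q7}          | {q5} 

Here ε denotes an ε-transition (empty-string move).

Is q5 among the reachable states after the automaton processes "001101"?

Start in {q0}.
Read '0': q0→{q6}; now {q6}.
Read '0': q6→{q3, q5}; now {q3, q5}.
Read '1': q3→{q1, q2, q4, q5}, q5→{q1, q2, q3, q5}; union {q1, q2, q3, q4, q5}; ε-closure = {q0, q1, q2, q3, q4, q5}.
Read '1': q0→{q4}, q1→{q0, q2, q4}, q2→{q0, q5}, q3→{q1, q2, q4, q5}, q4→{q0, q1}, q5→{q1, q2, q3, q5}; now {q0, q1, q2, q3, q4, q5}.
Read '0': q0→{q6}, q1→{q1}, q2→{q0, q2, q3}, q3→{q4, q7}, q4→∅, q5→∅; union {q0, q1, q2, q3, q4, q6, q7}; ε-closure = {q0, q1, q2, q3, q4, q5, q6, q7}.
Read '1': q0→{q4}, q1→{q0, q2, q4}, q2→{q0, q5}, q3→{q1, q2, q4, q5}, q4→{q0, q1}, q5→{q1, q2, q3, q5}, q6→{q1, q2}, q7→{q5, q7}; now {q0, q1, q2, q3, q4, q5, q7}.
State q5 is in {q0, q1, q2, q3, q4, q5, q7}.

Yes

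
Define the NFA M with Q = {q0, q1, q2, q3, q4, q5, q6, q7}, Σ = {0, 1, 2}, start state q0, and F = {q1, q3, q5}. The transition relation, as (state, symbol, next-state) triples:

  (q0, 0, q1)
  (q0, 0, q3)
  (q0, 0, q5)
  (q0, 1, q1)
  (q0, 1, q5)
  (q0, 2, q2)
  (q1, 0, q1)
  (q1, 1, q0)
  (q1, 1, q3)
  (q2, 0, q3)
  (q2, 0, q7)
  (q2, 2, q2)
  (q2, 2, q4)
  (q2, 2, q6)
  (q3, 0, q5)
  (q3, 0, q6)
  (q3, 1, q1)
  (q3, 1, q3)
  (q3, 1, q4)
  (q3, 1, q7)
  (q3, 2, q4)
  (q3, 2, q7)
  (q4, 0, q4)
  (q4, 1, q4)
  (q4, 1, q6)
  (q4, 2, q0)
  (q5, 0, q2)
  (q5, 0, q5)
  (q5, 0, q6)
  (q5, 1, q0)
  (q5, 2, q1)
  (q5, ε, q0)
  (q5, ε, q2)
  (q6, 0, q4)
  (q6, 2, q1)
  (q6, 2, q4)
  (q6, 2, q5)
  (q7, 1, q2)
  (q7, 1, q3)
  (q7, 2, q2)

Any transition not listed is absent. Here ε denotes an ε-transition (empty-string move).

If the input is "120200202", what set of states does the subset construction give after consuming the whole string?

Start in {q0}.
Read '1': q0→{q1, q5}; union {q1, q5}; ε-closure = {q0, q1, q2, q5}.
Read '2': q0→{q2}, q1→∅, q2→{q2, q4, q6}, q5→{q1}; now {q1, q2, q4, q6}.
Read '0': q1→{q1}, q2→{q3, q7}, q4→{q4}, q6→{q4}; now {q1, q3, q4, q7}.
Read '2': q1→∅, q3→{q4, q7}, q4→{q0}, q7→{q2}; now {q0, q2, q4, q7}.
Read '0': q0→{q1, q3, q5}, q2→{q3, q7}, q4→{q4}, q7→∅; union {q1, q3, q4, q5, q7}; ε-closure = {q0, q1, q2, q3, q4, q5, q7}.
Read '0': q0→{q1, q3, q5}, q1→{q1}, q2→{q3, q7}, q3→{q5, q6}, q4→{q4}, q5→{q2, q5, q6}, q7→∅; union {q1, q2, q3, q4, q5, q6, q7}; ε-closure = {q0, q1, q2, q3, q4, q5, q6, q7}.
Read '2': q0→{q2}, q1→∅, q2→{q2, q4, q6}, q3→{q4, q7}, q4→{q0}, q5→{q1}, q6→{q1, q4, q5}, q7→{q2}; now {q0, q1, q2, q4, q5, q6, q7}.
Read '0': q0→{q1, q3, q5}, q1→{q1}, q2→{q3, q7}, q4→{q4}, q5→{q2, q5, q6}, q6→{q4}, q7→∅; union {q1, q2, q3, q4, q5, q6, q7}; ε-closure = {q0, q1, q2, q3, q4, q5, q6, q7}.
Read '2': q0→{q2}, q1→∅, q2→{q2, q4, q6}, q3→{q4, q7}, q4→{q0}, q5→{q1}, q6→{q1, q4, q5}, q7→{q2}; now {q0, q1, q2, q4, q5, q6, q7}.

{q0, q1, q2, q4, q5, q6, q7}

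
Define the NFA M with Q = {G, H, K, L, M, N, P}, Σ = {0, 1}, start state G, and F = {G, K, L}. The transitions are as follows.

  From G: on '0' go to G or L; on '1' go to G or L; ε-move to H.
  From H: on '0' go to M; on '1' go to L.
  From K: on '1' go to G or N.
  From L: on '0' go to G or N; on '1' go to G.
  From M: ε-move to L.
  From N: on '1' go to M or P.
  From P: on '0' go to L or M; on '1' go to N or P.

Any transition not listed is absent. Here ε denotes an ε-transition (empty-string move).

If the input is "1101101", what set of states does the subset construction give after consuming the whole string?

{G, H, L, M, P}

Start: ε-closure({G}) = {G, H}.
Read '1': {G, H} → {G, H, L}.
Read '1': {G, H, L} → {G, H, L}.
Read '0': {G, H, L} → {G, H, L, M, N}.
Read '1': {G, H, L, M, N} → {G, H, L, M, P}.
Read '1': {G, H, L, M, P} → {G, H, L, N, P}.
Read '0': {G, H, L, N, P} → {G, H, L, M, N}.
Read '1': {G, H, L, M, N} → {G, H, L, M, P}.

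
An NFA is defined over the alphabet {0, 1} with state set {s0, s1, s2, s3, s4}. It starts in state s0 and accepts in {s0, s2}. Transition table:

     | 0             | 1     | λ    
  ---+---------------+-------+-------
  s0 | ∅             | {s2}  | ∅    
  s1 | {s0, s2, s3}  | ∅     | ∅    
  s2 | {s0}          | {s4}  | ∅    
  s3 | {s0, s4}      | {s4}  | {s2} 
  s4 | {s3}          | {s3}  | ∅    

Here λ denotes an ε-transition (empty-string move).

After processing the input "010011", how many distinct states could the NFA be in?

Start in {s0}.
Read '0': s0→∅; now ∅.
The set is empty and remains empty for the remaining 5 symbols.
That set has 0 states.

0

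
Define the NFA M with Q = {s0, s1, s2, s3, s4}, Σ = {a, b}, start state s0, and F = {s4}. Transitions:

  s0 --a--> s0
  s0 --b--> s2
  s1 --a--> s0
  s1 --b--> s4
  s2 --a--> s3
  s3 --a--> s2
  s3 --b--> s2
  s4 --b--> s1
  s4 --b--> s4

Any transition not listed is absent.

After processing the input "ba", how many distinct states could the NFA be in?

1

Start in {s0}.
Read 'b': {s0} → {s2}.
Read 'a': {s2} → {s3}.
That set has 1 state.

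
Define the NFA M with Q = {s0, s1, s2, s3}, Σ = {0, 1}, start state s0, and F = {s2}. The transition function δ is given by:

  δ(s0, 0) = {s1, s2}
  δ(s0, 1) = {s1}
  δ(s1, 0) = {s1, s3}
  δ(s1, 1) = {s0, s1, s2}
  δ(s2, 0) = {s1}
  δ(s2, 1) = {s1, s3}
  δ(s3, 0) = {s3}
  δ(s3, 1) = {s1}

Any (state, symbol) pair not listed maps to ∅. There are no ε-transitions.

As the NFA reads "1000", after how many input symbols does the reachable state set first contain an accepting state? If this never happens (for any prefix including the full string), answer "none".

none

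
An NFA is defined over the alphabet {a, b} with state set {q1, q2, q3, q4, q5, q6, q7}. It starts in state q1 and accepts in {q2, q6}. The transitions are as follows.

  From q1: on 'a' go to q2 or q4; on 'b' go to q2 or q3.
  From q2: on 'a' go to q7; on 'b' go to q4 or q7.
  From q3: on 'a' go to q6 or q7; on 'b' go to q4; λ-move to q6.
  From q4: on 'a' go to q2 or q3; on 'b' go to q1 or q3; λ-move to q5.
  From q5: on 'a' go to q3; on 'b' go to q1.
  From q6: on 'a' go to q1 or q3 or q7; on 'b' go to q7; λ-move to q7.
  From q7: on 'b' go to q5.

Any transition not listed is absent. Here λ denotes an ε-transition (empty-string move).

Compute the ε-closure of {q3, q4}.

{q3, q4, q5, q6, q7}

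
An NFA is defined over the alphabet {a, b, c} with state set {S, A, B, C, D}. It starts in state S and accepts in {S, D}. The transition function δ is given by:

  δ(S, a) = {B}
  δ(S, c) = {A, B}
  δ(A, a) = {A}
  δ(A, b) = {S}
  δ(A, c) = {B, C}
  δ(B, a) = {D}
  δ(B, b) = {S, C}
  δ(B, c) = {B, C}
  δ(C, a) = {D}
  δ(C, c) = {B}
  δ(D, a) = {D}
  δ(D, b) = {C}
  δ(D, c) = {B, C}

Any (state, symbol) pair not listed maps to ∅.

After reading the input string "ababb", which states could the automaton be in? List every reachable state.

Start in {S}.
Read 'a': S→{B}; now {B}.
Read 'b': B→{S, C}; now {S, C}.
Read 'a': S→{B}, C→{D}; now {B, D}.
Read 'b': B→{S, C}, D→{C}; now {S, C}.
Read 'b': S→∅, C→∅; now ∅.

∅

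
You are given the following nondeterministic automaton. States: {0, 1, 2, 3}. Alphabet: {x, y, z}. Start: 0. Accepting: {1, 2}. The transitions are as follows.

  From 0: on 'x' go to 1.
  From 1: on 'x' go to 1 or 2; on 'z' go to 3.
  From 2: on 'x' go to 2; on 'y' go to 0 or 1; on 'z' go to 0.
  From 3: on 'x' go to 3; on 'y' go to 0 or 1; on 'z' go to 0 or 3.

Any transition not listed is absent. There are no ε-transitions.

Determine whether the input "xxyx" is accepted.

Start in {0}.
Read 'x': 0→{1}; now {1}.
Read 'x': 1→{1, 2}; now {1, 2}.
Read 'y': 1→∅, 2→{0, 1}; now {0, 1}.
Read 'x': 0→{1}, 1→{1, 2}; now {1, 2}.
The final set {1, 2} contains the accepting states 1, 2.

Yes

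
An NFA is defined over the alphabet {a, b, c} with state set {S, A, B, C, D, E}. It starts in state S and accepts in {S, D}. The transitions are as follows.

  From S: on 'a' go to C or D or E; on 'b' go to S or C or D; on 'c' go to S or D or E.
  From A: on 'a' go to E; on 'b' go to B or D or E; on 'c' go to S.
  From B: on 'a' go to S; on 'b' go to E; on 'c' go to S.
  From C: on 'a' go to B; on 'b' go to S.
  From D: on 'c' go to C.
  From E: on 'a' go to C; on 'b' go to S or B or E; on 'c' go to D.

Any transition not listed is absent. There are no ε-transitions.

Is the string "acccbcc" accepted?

Start in {S}.
Read 'a': S→{C, D, E}; now {C, D, E}.
Read 'c': C→∅, D→{C}, E→{D}; now {C, D}.
Read 'c': C→∅, D→{C}; now {C}.
Read 'c': C→∅; now ∅.
The set is empty and remains empty for the remaining 3 symbols.
The final set ∅ contains no accepting state.

No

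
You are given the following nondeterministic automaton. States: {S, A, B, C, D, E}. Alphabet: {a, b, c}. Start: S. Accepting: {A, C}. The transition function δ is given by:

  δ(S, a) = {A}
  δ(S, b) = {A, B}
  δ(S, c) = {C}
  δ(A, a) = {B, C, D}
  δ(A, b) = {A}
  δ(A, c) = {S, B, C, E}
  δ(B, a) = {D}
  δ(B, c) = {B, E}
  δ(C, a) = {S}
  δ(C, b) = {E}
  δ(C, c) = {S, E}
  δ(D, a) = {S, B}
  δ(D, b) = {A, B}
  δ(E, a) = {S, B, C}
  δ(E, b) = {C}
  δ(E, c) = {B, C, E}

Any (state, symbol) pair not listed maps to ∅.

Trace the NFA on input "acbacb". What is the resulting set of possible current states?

Start in {S}.
Read 'a': {S} → {A}.
Read 'c': {A} → {S, B, C, E}.
Read 'b': {S, B, C, E} → {A, B, C, E}.
Read 'a': {A, B, C, E} → {S, B, C, D}.
Read 'c': {S, B, C, D} → {S, B, C, E}.
Read 'b': {S, B, C, E} → {A, B, C, E}.

{A, B, C, E}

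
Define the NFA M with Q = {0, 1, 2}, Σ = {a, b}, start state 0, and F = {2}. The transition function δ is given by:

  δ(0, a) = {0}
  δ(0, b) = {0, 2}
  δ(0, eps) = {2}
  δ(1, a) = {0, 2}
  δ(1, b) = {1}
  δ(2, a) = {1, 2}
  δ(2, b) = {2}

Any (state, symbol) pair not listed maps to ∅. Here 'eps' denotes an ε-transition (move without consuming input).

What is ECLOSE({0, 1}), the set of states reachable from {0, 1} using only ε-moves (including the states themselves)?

{0, 1, 2}

Begin with {0, 1}.
ε-move 0 → 2; add 2.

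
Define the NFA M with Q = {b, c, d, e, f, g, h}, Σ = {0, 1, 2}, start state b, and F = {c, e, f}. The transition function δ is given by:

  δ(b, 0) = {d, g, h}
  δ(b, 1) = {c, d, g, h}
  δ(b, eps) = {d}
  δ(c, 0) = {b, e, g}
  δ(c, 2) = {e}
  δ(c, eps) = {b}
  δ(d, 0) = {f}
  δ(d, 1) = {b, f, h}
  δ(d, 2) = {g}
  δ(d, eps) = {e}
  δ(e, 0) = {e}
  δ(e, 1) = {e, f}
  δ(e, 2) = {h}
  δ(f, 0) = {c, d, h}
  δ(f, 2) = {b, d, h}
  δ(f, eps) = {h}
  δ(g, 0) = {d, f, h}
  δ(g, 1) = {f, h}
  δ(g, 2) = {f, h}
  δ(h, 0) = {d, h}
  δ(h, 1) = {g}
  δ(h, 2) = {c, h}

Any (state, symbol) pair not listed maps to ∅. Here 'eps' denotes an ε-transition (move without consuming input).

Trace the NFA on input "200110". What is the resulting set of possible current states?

{b, c, d, e, f, g, h}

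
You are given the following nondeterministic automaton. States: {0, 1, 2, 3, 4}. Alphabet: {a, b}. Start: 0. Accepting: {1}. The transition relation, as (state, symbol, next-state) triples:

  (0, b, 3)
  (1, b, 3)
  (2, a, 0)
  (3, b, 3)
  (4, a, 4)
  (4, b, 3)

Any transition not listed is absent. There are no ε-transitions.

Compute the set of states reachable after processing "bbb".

{3}

Start in {0}.
Read 'b': 0→{3}; now {3}.
Read 'b': 3→{3}; now {3}.
Read 'b': 3→{3}; now {3}.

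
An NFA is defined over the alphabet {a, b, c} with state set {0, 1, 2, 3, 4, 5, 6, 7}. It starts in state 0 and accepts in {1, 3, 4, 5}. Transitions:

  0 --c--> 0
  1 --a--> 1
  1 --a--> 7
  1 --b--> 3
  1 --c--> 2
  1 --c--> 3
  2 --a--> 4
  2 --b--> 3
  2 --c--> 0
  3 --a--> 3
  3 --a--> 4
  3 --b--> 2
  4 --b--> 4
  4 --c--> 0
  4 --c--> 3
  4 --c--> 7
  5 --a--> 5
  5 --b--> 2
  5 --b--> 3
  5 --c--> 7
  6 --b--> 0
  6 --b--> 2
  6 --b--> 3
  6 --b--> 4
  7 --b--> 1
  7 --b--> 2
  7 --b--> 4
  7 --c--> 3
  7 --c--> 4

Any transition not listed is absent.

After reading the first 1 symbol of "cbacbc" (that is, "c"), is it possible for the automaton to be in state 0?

Yes

Start in {0}.
Read 'c': {0} → {0}.
State 0 is in {0}.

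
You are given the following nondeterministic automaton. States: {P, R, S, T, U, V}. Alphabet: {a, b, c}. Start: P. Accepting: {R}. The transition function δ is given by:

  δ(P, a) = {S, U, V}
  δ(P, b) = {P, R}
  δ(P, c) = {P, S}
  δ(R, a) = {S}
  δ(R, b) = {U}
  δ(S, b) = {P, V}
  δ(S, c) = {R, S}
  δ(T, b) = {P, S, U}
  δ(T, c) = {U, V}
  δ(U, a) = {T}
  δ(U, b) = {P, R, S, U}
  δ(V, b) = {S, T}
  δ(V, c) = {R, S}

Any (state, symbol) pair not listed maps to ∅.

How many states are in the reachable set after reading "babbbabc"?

Start in {P}.
Read 'b': {P} → {P, R}.
Read 'a': {P, R} → {S, U, V}.
Read 'b': {S, U, V} → {P, R, S, T, U, V}.
Read 'b': {P, R, S, T, U, V} → {P, R, S, T, U, V}.
Read 'b': {P, R, S, T, U, V} → {P, R, S, T, U, V}.
Read 'a': {P, R, S, T, U, V} → {S, T, U, V}.
Read 'b': {S, T, U, V} → {P, R, S, T, U, V}.
Read 'c': {P, R, S, T, U, V} → {P, R, S, U, V}.
That set has 5 states.

5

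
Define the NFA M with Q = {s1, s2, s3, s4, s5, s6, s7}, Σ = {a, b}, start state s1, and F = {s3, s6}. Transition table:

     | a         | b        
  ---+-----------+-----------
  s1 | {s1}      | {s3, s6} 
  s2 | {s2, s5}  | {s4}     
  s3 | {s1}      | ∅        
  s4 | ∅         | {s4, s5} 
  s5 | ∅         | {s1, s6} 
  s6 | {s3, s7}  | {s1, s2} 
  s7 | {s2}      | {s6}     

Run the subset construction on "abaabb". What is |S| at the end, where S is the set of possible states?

Start in {s1}.
Read 'a': s1→{s1}; now {s1}.
Read 'b': s1→{s3, s6}; now {s3, s6}.
Read 'a': s3→{s1}, s6→{s3, s7}; now {s1, s3, s7}.
Read 'a': s1→{s1}, s3→{s1}, s7→{s2}; now {s1, s2}.
Read 'b': s1→{s3, s6}, s2→{s4}; now {s3, s4, s6}.
Read 'b': s3→∅, s4→{s4, s5}, s6→{s1, s2}; now {s1, s2, s4, s5}.
That set has 4 states.

4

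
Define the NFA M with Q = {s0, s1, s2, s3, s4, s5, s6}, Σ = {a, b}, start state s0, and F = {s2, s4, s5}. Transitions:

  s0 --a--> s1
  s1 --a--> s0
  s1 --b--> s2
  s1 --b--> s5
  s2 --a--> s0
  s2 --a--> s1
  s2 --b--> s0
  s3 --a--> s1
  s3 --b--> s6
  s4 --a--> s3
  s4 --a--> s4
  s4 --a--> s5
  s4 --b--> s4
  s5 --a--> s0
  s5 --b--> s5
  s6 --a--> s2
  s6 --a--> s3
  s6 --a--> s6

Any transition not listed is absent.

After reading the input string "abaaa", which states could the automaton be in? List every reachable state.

Start in {s0}.
Read 'a': {s0} → {s1}.
Read 'b': {s1} → {s2, s5}.
Read 'a': {s2, s5} → {s0, s1}.
Read 'a': {s0, s1} → {s0, s1}.
Read 'a': {s0, s1} → {s0, s1}.

{s0, s1}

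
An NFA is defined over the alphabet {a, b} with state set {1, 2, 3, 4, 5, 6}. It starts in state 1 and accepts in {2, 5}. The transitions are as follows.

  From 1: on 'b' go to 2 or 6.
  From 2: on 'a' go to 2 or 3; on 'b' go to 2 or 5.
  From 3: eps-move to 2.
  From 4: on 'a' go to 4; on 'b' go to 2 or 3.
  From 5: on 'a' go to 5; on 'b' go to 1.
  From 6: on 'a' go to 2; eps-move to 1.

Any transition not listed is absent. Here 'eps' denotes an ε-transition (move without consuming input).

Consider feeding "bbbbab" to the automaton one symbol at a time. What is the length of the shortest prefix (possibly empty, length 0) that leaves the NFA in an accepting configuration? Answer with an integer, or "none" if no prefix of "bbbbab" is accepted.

1

Start in {1}.
Read 'b': {1} → {1, 2, 6}.
None of the earlier sets intersect F, but {1, 2, 6} does.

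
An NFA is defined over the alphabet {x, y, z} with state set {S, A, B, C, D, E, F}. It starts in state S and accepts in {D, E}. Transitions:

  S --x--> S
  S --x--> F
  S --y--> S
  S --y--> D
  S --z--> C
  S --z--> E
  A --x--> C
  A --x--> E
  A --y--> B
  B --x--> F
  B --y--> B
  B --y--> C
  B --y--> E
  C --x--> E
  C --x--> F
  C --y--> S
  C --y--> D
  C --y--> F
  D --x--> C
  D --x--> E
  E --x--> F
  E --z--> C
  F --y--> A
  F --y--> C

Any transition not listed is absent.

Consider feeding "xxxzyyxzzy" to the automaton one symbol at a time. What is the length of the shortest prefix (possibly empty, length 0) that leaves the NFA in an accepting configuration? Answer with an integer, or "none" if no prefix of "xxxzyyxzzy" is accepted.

4

Start in {S}.
Read 'x': S→{S, F}; now {S, F}.
Read 'x': S→{S, F}, F→∅; now {S, F}.
Read 'x': S→{S, F}, F→∅; now {S, F}.
Read 'z': S→{C, E}, F→∅; now {C, E}.
None of the earlier sets intersect F, but {C, E} does.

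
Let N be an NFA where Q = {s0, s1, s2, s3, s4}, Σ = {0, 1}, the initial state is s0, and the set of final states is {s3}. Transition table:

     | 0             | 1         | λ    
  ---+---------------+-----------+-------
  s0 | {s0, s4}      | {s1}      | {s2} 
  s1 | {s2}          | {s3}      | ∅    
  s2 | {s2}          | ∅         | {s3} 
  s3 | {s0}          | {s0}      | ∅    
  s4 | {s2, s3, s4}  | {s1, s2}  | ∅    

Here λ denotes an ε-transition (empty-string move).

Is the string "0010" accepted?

Yes

Start: ε-closure({s0}) = {s0, s2, s3}.
Read '0': {s0, s2, s3} → {s0, s2, s3, s4}.
Read '0': {s0, s2, s3, s4} → {s0, s2, s3, s4}.
Read '1': {s0, s2, s3, s4} → {s0, s1, s2, s3}.
Read '0': {s0, s1, s2, s3} → {s0, s2, s3, s4}.
The final set {s0, s2, s3, s4} contains the accepting state s3.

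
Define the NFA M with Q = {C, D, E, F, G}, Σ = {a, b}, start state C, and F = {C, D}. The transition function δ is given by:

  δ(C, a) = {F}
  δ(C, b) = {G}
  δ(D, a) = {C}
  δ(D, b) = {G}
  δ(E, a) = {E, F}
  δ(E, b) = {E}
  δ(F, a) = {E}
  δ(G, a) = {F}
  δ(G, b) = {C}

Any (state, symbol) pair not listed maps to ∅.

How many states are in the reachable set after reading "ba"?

Start in {C}.
Read 'b': {C} → {G}.
Read 'a': {G} → {F}.
That set has 1 state.

1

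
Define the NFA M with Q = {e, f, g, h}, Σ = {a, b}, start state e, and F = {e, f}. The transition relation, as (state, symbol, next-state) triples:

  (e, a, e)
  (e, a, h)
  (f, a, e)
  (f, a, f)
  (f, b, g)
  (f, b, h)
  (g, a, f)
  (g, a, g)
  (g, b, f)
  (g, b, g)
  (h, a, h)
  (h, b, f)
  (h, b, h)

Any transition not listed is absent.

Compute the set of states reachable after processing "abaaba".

Start in {e}.
Read 'a': e→{e, h}; now {e, h}.
Read 'b': e→∅, h→{f, h}; now {f, h}.
Read 'a': f→{e, f}, h→{h}; now {e, f, h}.
Read 'a': e→{e, h}, f→{e, f}, h→{h}; now {e, f, h}.
Read 'b': e→∅, f→{g, h}, h→{f, h}; now {f, g, h}.
Read 'a': f→{e, f}, g→{f, g}, h→{h}; now {e, f, g, h}.

{e, f, g, h}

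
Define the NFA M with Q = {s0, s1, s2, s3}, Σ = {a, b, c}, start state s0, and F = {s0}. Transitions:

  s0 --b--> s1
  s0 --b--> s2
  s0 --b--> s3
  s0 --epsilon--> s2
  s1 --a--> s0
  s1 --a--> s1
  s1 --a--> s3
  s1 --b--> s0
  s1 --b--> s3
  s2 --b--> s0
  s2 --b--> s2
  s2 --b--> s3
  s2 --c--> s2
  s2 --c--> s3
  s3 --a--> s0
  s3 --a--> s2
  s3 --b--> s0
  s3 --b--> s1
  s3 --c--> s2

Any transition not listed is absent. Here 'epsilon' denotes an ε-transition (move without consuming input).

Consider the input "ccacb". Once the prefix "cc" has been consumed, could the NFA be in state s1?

Start: ε-closure({s0}) = {s0, s2}.
Read 'c': s0→∅, s2→{s2, s3}; now {s2, s3}.
Read 'c': s2→{s2, s3}, s3→{s2}; now {s2, s3}.
State s1 is not in {s2, s3}.

No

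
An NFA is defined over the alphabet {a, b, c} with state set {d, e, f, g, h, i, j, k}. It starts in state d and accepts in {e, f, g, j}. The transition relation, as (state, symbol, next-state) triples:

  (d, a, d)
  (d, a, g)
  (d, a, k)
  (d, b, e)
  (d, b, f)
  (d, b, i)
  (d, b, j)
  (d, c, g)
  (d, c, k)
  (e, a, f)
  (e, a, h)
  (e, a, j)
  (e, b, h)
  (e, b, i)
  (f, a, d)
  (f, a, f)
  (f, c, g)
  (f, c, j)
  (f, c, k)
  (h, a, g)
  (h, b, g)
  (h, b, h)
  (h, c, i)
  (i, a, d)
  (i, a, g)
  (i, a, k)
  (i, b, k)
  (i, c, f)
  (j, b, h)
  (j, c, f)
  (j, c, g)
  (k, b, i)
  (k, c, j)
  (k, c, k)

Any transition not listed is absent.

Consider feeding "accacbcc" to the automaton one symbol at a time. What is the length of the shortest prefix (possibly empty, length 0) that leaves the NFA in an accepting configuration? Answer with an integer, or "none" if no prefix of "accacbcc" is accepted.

1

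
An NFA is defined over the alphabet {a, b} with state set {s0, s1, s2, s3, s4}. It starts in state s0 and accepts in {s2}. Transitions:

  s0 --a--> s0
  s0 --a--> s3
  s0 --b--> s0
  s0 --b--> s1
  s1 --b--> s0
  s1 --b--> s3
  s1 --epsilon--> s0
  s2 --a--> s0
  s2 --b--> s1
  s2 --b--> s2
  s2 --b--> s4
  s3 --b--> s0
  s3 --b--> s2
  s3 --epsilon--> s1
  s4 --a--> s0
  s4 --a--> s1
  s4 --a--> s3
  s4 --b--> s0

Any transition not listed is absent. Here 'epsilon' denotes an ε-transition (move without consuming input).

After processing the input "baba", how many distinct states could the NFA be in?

3

Start in {s0}.
Read 'b': s0→{s0, s1}; now {s0, s1}.
Read 'a': s0→{s0, s3}, s1→∅; union {s0, s3}; ε-closure = {s0, s1, s3}.
Read 'b': s0→{s0, s1}, s1→{s0, s3}, s3→{s0, s2}; now {s0, s1, s2, s3}.
Read 'a': s0→{s0, s3}, s1→∅, s2→{s0}, s3→∅; union {s0, s3}; ε-closure = {s0, s1, s3}.
That set has 3 states.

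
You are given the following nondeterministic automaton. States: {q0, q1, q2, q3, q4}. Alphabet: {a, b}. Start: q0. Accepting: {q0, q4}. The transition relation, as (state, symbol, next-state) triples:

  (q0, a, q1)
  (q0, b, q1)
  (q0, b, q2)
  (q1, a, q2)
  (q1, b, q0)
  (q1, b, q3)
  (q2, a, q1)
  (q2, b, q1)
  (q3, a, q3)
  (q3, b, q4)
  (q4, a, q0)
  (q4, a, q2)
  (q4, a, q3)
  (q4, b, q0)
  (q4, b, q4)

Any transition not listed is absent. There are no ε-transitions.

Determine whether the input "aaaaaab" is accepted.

No

Start in {q0}.
Read 'a': q0→{q1}; now {q1}.
Read 'a': q1→{q2}; now {q2}.
Read 'a': q2→{q1}; now {q1}.
Read 'a': q1→{q2}; now {q2}.
Read 'a': q2→{q1}; now {q1}.
Read 'a': q1→{q2}; now {q2}.
Read 'b': q2→{q1}; now {q1}.
The final set {q1} contains no accepting state.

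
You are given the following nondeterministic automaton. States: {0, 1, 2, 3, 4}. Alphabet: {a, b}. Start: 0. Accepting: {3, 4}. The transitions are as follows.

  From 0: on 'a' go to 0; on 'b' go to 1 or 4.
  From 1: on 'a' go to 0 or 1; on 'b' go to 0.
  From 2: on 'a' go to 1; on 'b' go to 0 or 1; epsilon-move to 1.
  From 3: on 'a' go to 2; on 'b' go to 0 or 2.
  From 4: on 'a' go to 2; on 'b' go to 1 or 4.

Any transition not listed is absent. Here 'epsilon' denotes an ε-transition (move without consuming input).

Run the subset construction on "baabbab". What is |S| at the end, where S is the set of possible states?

3

Start in {0}.
Read 'b': {0} → {1, 4}.
Read 'a': {1, 4} → {0, 1, 2}.
Read 'a': {0, 1, 2} → {0, 1}.
Read 'b': {0, 1} → {0, 1, 4}.
Read 'b': {0, 1, 4} → {0, 1, 4}.
Read 'a': {0, 1, 4} → {0, 1, 2}.
Read 'b': {0, 1, 2} → {0, 1, 4}.
That set has 3 states.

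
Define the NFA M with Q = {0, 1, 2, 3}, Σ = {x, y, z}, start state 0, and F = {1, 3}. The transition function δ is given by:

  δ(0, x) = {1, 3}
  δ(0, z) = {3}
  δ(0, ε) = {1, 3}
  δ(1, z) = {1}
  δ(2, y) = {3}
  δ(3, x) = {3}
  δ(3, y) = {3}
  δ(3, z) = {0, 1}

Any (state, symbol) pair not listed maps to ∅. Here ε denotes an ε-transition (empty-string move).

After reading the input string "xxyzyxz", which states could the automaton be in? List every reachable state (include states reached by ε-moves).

{0, 1, 3}

Start: ε-closure({0}) = {0, 1, 3}.
Read 'x': 0→{1, 3}, 1→∅, 3→{3}; now {1, 3}.
Read 'x': 1→∅, 3→{3}; now {3}.
Read 'y': 3→{3}; now {3}.
Read 'z': 3→{0, 1}; union {0, 1}; ε-closure = {0, 1, 3}.
Read 'y': 0→∅, 1→∅, 3→{3}; now {3}.
Read 'x': 3→{3}; now {3}.
Read 'z': 3→{0, 1}; union {0, 1}; ε-closure = {0, 1, 3}.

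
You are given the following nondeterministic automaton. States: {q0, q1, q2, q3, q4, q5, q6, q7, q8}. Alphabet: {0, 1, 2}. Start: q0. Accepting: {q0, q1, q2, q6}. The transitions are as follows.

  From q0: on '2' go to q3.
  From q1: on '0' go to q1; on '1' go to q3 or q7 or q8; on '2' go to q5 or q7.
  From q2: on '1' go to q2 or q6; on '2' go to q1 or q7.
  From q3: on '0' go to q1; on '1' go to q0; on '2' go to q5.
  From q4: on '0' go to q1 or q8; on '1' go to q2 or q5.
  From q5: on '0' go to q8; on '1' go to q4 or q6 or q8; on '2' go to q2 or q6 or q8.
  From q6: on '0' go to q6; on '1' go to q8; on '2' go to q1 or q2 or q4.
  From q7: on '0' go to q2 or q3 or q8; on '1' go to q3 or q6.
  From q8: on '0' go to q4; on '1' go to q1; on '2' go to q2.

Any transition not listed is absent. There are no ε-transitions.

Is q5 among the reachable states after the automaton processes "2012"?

Yes

Start in {q0}.
Read '2': {q0} → {q3}.
Read '0': {q3} → {q1}.
Read '1': {q1} → {q3, q7, q8}.
Read '2': {q3, q7, q8} → {q2, q5}.
State q5 is in {q2, q5}.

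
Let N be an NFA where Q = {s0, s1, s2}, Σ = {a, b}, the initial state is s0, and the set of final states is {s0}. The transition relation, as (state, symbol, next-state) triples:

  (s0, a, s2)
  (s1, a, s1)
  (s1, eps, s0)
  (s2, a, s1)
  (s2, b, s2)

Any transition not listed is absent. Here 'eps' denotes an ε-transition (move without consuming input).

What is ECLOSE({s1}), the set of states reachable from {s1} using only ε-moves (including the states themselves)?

{s0, s1}

Begin with {s1}.
ε-move s1 → s0; add s0.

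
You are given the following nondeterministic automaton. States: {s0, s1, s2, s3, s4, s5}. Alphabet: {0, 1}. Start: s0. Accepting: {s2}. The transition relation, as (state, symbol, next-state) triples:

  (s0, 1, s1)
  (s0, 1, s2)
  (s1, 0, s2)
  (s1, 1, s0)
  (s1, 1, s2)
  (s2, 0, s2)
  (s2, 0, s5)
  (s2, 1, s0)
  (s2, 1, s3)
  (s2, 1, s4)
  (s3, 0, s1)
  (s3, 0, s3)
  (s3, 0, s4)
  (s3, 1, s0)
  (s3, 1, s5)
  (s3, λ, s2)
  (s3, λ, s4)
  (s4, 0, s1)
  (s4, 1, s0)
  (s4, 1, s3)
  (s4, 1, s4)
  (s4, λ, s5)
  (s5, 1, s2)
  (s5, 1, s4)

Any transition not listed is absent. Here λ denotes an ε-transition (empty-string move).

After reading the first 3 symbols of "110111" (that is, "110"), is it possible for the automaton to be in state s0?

No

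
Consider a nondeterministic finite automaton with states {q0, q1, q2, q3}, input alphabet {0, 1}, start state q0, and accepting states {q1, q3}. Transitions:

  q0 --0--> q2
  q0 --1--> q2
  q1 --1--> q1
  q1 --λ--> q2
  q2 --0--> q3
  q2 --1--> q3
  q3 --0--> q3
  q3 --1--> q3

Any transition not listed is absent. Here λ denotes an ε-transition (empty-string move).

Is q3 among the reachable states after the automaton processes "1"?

Start in {q0}.
Read '1': q0→{q2}; now {q2}.
State q3 is not in {q2}.

No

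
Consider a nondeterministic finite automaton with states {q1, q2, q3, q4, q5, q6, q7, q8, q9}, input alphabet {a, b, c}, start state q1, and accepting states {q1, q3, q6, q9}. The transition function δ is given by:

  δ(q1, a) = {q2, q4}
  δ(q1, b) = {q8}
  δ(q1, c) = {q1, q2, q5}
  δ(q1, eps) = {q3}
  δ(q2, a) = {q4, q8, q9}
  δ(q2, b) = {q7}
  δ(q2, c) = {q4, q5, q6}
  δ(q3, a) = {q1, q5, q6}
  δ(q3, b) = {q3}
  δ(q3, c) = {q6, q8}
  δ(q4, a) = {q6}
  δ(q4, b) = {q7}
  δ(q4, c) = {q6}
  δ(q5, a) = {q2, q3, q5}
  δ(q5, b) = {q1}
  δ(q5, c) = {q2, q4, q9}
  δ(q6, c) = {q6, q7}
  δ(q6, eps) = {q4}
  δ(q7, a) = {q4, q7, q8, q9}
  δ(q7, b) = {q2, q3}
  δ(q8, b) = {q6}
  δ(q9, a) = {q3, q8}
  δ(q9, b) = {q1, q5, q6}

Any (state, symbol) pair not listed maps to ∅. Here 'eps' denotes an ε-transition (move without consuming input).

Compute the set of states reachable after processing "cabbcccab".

Start: ε-closure({q1}) = {q1, q3}.
Read 'c': q1→{q1, q2, q5}, q3→{q6, q8}; union {q1, q2, q5, q6, q8}; ε-closure = {q1, q2, q3, q4, q5, q6, q8}.
Read 'a': q1→{q2, q4}, q2→{q4, q8, q9}, q3→{q1, q5, q6}, q4→{q6}, q5→{q2, q3, q5}, q6→∅, q8→∅; now {q1, q2, q3, q4, q5, q6, q8, q9}.
Read 'b': q1→{q8}, q2→{q7}, q3→{q3}, q4→{q7}, q5→{q1}, q6→∅, q8→{q6}, q9→{q1, q5, q6}; union {q1, q3, q5, q6, q7, q8}; ε-closure = {q1, q3, q4, q5, q6, q7, q8}.
Read 'b': q1→{q8}, q3→{q3}, q4→{q7}, q5→{q1}, q6→∅, q7→{q2, q3}, q8→{q6}; union {q1, q2, q3, q6, q7, q8}; ε-closure = {q1, q2, q3, q4, q6, q7, q8}.
Read 'c': q1→{q1, q2, q5}, q2→{q4, q5, q6}, q3→{q6, q8}, q4→{q6}, q6→{q6, q7}, q7→∅, q8→∅; union {q1, q2, q4, q5, q6, q7, q8}; ε-closure = {q1, q2, q3, q4, q5, q6, q7, q8}.
Read 'c': q1→{q1, q2, q5}, q2→{q4, q5, q6}, q3→{q6, q8}, q4→{q6}, q5→{q2, q4, q9}, q6→{q6, q7}, q7→∅, q8→∅; union {q1, q2, q4, q5, q6, q7, q8, q9}; ε-closure = {q1, q2, q3, q4, q5, q6, q7, q8, q9}.
Read 'c': q1→{q1, q2, q5}, q2→{q4, q5, q6}, q3→{q6, q8}, q4→{q6}, q5→{q2, q4, q9}, q6→{q6, q7}, q7→∅, q8→∅, q9→∅; union {q1, q2, q4, q5, q6, q7, q8, q9}; ε-closure = {q1, q2, q3, q4, q5, q6, q7, q8, q9}.
Read 'a': q1→{q2, q4}, q2→{q4, q8, q9}, q3→{q1, q5, q6}, q4→{q6}, q5→{q2, q3, q5}, q6→∅, q7→{q4, q7, q8, q9}, q8→∅, q9→{q3, q8}; now {q1, q2, q3, q4, q5, q6, q7, q8, q9}.
Read 'b': q1→{q8}, q2→{q7}, q3→{q3}, q4→{q7}, q5→{q1}, q6→∅, q7→{q2, q3}, q8→{q6}, q9→{q1, q5, q6}; union {q1, q2, q3, q5, q6, q7, q8}; ε-closure = {q1, q2, q3, q4, q5, q6, q7, q8}.

{q1, q2, q3, q4, q5, q6, q7, q8}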